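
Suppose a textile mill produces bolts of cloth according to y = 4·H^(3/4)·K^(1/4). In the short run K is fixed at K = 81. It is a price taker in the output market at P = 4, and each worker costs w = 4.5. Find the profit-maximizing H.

With K = 81, MP_H = (3/4)·4·H^(-1/4)·81^(1/4) = 9·H^(-1/4).
Profit maximization for a price taker requires P·MP_H = w: 4·9·H^(-1/4) = 4.5.
So H^(-1/4) = 0.125, which gives H = 4096.

H* = 4096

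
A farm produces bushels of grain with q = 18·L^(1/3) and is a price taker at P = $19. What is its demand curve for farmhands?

L(w) = (114/w)^(3/2)

MP_L = (1/3)·18·L^(-2/3) = 6·L^(-2/3).
Setting P·MP_L = w: 114·L^(-2/3) = w.
Solving for L: L^(-2/3) = w/114, so L = (114/w)^(3/2).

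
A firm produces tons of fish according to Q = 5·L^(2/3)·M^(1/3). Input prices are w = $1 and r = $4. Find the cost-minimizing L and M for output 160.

L* = 64, M* = 8

Cost minimization requires the marginal rate of technical substitution to equal the input-price ratio: MP_L/MP_M = w/r.
Here MP_L/MP_M = (2/3)·(M/L)/(1/3) = 2·(M/L). Setting this equal to 1/4 = 0.25 gives M = 0.125L.
Substituting into Q = 160: 5·L^(2/3)·(0.125L)^(1/3) = 160.
Solving, L = 64 and M = 8.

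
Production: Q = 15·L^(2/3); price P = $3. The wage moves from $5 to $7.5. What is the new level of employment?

L* = 64

From P·MP_L = w with MP_L = 10·L^(-1/3), the labor demand is L(w) = (30/w)^(3).
At w = 5: L = 216. At w = 7.5: L = 64.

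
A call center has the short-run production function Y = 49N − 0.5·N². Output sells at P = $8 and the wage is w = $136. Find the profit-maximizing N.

N* = 32

The marginal product of N is MP_N = 49 − N.
A price-taking firm hires until the value of the marginal product equals the wage: P·MP_N = w, so 8·(49 − N) = 136.
Then 49 − N = 17, giving N = 32.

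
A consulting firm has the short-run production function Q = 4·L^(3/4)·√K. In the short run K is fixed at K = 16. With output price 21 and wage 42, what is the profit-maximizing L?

With K = 16, MP_L = (3/4)·4·L^(-1/4)·16^(1/2) = 12·L^(-1/4).
Profit maximization for a price taker requires P·MP_L = w: 21·12·L^(-1/4) = 42.
So L^(-1/4) = 1/6, which gives L = 1296.

L* = 1296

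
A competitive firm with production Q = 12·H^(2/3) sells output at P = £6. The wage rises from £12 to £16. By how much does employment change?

From P·MP_H = w with MP_H = 8·H^(-1/3), the labor demand is H(w) = (48/w)^(3).
At w = 12: H = 64. At w = 16: H = 27.
ΔH = 27 − 64 = -37.

ΔH = -37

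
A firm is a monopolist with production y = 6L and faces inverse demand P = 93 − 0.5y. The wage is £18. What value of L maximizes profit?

L* = 15

Marginal revenue from the inverse demand is MR = 93 − y.
The marginal product is MP_L = 6.
A monopolist hires until marginal revenue product equals the wage: MR·MP_L = w.
(93 − 6L)·6 = 18, so L = 15.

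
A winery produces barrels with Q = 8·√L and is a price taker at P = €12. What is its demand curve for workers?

MP_L = (1/2)·8·L^(-1/2) = 4·L^(-1/2).
Setting P·MP_L = w: 48·L^(-1/2) = w.
Solving for L: L^(-1/2) = w/48, so L = (48/w)^(2).

L(w) = 2304/w²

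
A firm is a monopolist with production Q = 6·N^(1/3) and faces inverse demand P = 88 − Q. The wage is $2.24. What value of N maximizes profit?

N* = 125

Marginal revenue from the inverse demand is MR = 88 − 2Q.
The marginal product is MP_N = 2·N^(-2/3).
A monopolist hires until marginal revenue product equals the wage: MR·MP_N = w.
At N, Q = 6·N^(1/3). Substituting and solving: (88 − 12·N^(1/3))·2·N^(-2/3) = 2.24 gives N = 125.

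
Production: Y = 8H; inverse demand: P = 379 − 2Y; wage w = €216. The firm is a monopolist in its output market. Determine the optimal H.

H* = 11

Marginal revenue from the inverse demand is MR = 379 − 4Y.
The marginal product is MP_H = 8.
A monopolist hires until marginal revenue product equals the wage: MR·MP_H = w.
(379 − 32H)·8 = 216, so H = 11.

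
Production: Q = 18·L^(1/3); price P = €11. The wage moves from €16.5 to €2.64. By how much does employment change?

From P·MP_L = w with MP_L = 6·L^(-2/3), the labor demand is L(w) = (66/w)^(3/2).
At w = 16.5: L = 8. At w = 2.64: L = 125.
ΔL = 125 − 8 = 117.

ΔL = 117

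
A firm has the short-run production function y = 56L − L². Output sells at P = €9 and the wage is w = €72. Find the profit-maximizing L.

The marginal product of L is MP_L = 56 − 2L.
A price-taking firm hires until the value of the marginal product equals the wage: P·MP_L = w, so 9·(56 − 2L) = 72.
Then 56 − 2L = 8, giving L = 24.

L* = 24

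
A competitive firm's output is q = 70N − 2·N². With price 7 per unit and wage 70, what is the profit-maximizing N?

N* = 15

The marginal product of N is MP_N = 70 − 4N.
A price-taking firm hires until the value of the marginal product equals the wage: P·MP_N = w, so 7·(70 − 4N) = 70.
Then 70 − 4N = 10, giving N = 15.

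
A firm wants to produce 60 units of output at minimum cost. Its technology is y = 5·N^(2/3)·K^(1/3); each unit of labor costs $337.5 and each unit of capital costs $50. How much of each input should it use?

Cost minimization requires the marginal rate of technical substitution to equal the input-price ratio: MP_N/MP_K = w/r.
Here MP_N/MP_K = (2/3)·(K/N)/(1/3) = 2·(K/N). Setting this equal to 337.5/50 = 6.75 gives K = 3.375N.
Substituting into y = 60: 5·N^(2/3)·(3.375N)^(1/3) = 60.
Solving, N = 8 and K = 27.

N* = 8, K* = 27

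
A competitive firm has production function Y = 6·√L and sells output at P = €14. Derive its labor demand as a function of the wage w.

L(w) = 1764/w²

MP_L = (1/2)·6·L^(-1/2) = 3·L^(-1/2).
Setting P·MP_L = w: 42·L^(-1/2) = w.
Solving for L: L^(-1/2) = w/42, so L = (42/w)^(2).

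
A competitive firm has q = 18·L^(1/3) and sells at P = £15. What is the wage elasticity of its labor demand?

MP_L = (1/3)·18·L^(-2/3), so P·MP_L = w gives 90·L^(-2/3) = w.
Solving, L(w) = (90/w)^(3/2). This is a constant-elasticity form: L ∝ w^(−3/2), so ε = −3/2.

ε = -1.5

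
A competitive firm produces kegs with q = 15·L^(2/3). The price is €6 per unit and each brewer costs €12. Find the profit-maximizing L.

L* = 125

MP_L = (2/3)·15·L^(-1/3) = 10·L^(-1/3).
Profit maximization for a price taker requires P·MP_L = w: 6·10·L^(-1/3) = 12.
So L^(-1/3) = 0.2, which gives L = 125.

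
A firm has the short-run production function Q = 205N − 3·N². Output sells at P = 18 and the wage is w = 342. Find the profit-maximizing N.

N* = 31

The marginal product of N is MP_N = 205 − 6N.
A price-taking firm hires until the value of the marginal product equals the wage: P·MP_N = w, so 18·(205 − 6N) = 342.
Then 205 − 6N = 19, giving N = 31.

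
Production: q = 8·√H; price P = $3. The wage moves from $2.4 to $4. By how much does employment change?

From P·MP_H = w with MP_H = 4·H^(-1/2), the labor demand is H(w) = (12/w)^(2).
At w = 2.4: H = 25. At w = 4: H = 9.
ΔH = 9 − 25 = -16.

ΔH = -16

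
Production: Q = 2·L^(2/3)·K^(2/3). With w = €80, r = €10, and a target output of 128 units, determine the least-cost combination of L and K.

L* = 8, K* = 64

Cost minimization requires the marginal rate of technical substitution to equal the input-price ratio: MP_L/MP_K = w/r.
Here MP_L/MP_K = (2/3)·(K/L)/(2/3) = (K/L). Setting this equal to 80/10 = 8 gives K = 8L.
Substituting into Q = 128: 2·L^(2/3)·(8L)^(2/3) = 128.
Solving, L = 8 and K = 64.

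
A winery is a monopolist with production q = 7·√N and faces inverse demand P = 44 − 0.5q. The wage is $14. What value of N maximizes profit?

N* = 16

Marginal revenue from the inverse demand is MR = 44 − q.
The marginal product is MP_N = 3.5·N^(-1/2).
A monopolist hires until marginal revenue product equals the wage: MR·MP_N = w.
At N, q = 7·√N. Substituting and solving: (44 − 7·√N)·3.5·N^(-1/2) = 14 gives N = 16.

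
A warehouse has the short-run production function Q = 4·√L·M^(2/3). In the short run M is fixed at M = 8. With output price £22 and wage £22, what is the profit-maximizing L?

L* = 64

With M = 8, MP_L = (1/2)·4·L^(-1/2)·8^(2/3) = 8·L^(-1/2).
Profit maximization for a price taker requires P·MP_L = w: 22·8·L^(-1/2) = 22.
So L^(-1/2) = 0.125, which gives L = 64.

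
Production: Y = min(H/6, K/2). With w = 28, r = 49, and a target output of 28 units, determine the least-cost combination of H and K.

H* = 168, K* = 56

With a fixed-proportions technology, the cost-minimizing bundle uses no slack in either input: H/6 = K/2 = Y.
So H = 6·28 = 168 and K = 2·28 = 56.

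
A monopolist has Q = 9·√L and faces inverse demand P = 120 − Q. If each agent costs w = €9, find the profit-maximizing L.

Marginal revenue from the inverse demand is MR = 120 − 2Q.
The marginal product is MP_L = 4.5·L^(-1/2).
A monopolist hires until marginal revenue product equals the wage: MR·MP_L = w.
At L, Q = 9·√L. Substituting and solving: (120 − 18·√L)·4.5·L^(-1/2) = 9 gives L = 36.

L* = 36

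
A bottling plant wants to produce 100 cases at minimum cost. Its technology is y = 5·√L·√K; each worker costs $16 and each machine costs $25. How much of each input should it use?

L* = 25, K* = 16

Cost minimization requires the marginal rate of technical substitution to equal the input-price ratio: MP_L/MP_K = w/r.
Here MP_L/MP_K = (1/2)·(K/L)/(1/2) = (K/L). Setting this equal to 16/25 = 0.64 gives K = 0.64L.
Substituting into y = 100: 5·L^(1/2)·(0.64L)^(1/2) = 100.
Solving, L = 25 and K = 16.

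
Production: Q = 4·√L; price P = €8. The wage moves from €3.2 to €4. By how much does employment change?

From P·MP_L = w with MP_L = 2·L^(-1/2), the labor demand is L(w) = (16/w)^(2).
At w = 3.2: L = 25. At w = 4: L = 16.
ΔL = 16 − 25 = -9.

ΔL = -9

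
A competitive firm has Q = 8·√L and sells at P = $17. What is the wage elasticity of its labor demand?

ε = -2

MP_L = (1/2)·8·L^(-1/2), so P·MP_L = w gives 68·L^(-1/2) = w.
Solving, L(w) = (68/w)^(2). This is a constant-elasticity form: L ∝ w^(−2), so ε = −2.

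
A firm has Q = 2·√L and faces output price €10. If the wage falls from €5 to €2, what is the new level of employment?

From P·MP_L = w with MP_L = L^(-1/2), the labor demand is L(w) = (10/w)^(2).
At w = 5: L = 4. At w = 2: L = 25.

L* = 25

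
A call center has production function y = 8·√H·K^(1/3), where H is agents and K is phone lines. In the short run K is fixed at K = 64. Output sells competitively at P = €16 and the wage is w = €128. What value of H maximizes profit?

With K = 64, MP_H = (1/2)·8·H^(-1/2)·64^(1/3) = 16·H^(-1/2).
Profit maximization for a price taker requires P·MP_H = w: 16·16·H^(-1/2) = 128.
So H^(-1/2) = 0.5, which gives H = 4.

H* = 4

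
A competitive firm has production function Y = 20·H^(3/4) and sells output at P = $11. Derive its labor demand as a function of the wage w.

H(w) = (165/w)^(4)

MP_H = (3/4)·20·H^(-1/4) = 15·H^(-1/4).
Setting P·MP_H = w: 165·H^(-1/4) = w.
Solving for H: H^(-1/4) = w/165, so H = (165/w)^(4).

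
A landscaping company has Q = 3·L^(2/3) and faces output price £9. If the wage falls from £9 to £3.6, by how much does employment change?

ΔL = 117

From P·MP_L = w with MP_L = 2·L^(-1/3), the labor demand is L(w) = (18/w)^(3).
At w = 9: L = 8. At w = 3.6: L = 125.
ΔL = 125 − 8 = 117.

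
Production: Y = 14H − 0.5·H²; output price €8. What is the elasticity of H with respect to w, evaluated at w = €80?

From P·MP_H = w with MP_H = 14 − H, labor demand is H(w) = 14 − w/8.
dH/dw = −1/(8) = -0.125.
At w = 80, H = 4, so ε = (dH/dw)·(w/H) = (-0.125)·(80/4) = -2.5.

ε = -2.5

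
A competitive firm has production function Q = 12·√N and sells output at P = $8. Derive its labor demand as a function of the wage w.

N(w) = 2304/w²

MP_N = (1/2)·12·N^(-1/2) = 6·N^(-1/2).
Setting P·MP_N = w: 48·N^(-1/2) = w.
Solving for N: N^(-1/2) = w/48, so N = (48/w)^(2).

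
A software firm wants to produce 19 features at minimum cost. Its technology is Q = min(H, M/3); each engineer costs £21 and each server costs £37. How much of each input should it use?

H* = 19, M* = 57

With a fixed-proportions technology, the cost-minimizing bundle uses no slack in either input: H = M/3 = Q.
So H = 19 and M = 3·19 = 57.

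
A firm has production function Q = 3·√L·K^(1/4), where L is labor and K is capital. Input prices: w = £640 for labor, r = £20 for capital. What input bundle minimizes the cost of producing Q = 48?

Cost minimization requires the marginal rate of technical substitution to equal the input-price ratio: MP_L/MP_K = w/r.
Here MP_L/MP_K = (1/2)·(K/L)/(1/4) = 2·(K/L). Setting this equal to 640/20 = 32 gives K = 16L.
Substituting into Q = 48: 3·L^(1/2)·(16L)^(1/4) = 48.
Solving, L = 16 and K = 256.

L* = 16, K* = 256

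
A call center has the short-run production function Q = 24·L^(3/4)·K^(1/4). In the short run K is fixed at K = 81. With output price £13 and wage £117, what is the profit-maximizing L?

With K = 81, MP_L = (3/4)·24·L^(-1/4)·81^(1/4) = 54·L^(-1/4).
Profit maximization for a price taker requires P·MP_L = w: 13·54·L^(-1/4) = 117.
So L^(-1/4) = 1/6, which gives L = 1296.

L* = 1296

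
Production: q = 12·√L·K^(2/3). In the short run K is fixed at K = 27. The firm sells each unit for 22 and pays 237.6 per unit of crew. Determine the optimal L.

L* = 25

With K = 27, MP_L = (1/2)·12·L^(-1/2)·27^(2/3) = 54·L^(-1/2).
Profit maximization for a price taker requires P·MP_L = w: 22·54·L^(-1/2) = 237.6.
So L^(-1/2) = 0.2, which gives L = 25.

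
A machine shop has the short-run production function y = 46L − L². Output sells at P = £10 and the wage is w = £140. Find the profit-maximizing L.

The marginal product of L is MP_L = 46 − 2L.
A price-taking firm hires until the value of the marginal product equals the wage: P·MP_L = w, so 10·(46 − 2L) = 140.
Then 46 − 2L = 14, giving L = 16.

L* = 16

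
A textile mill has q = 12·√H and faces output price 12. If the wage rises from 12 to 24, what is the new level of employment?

H* = 9

From P·MP_H = w with MP_H = 6·H^(-1/2), the labor demand is H(w) = (72/w)^(2).
At w = 12: H = 36. At w = 24: H = 9.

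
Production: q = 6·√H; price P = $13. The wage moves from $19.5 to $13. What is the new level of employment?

H* = 9

From P·MP_H = w with MP_H = 3·H^(-1/2), the labor demand is H(w) = (39/w)^(2).
At w = 19.5: H = 4. At w = 13: H = 9.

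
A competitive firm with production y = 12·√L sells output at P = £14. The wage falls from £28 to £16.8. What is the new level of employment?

From P·MP_L = w with MP_L = 6·L^(-1/2), the labor demand is L(w) = (84/w)^(2).
At w = 28: L = 9. At w = 16.8: L = 25.

L* = 25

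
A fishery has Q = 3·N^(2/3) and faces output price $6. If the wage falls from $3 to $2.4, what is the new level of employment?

N* = 125

From P·MP_N = w with MP_N = 2·N^(-1/3), the labor demand is N(w) = (12/w)^(3).
At w = 3: N = 64. At w = 2.4: N = 125.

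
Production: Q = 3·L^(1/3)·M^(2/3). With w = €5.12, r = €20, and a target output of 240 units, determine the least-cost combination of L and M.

L* = 125, M* = 64

Cost minimization requires the marginal rate of technical substitution to equal the input-price ratio: MP_L/MP_M = w/r.
Here MP_L/MP_M = (1/3)·(M/L)/(2/3) = 0.5·(M/L). Setting this equal to 5.12/20 = 0.256 gives M = 0.512L.
Substituting into Q = 240: 3·L^(1/3)·(0.512L)^(2/3) = 240.
Solving, L = 125 and M = 64.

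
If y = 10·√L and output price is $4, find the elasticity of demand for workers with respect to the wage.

MP_L = (1/2)·10·L^(-1/2), so P·MP_L = w gives 20·L^(-1/2) = w.
Solving, L(w) = (20/w)^(2). This is a constant-elasticity form: L ∝ w^(−2), so ε = −2.

ε = -2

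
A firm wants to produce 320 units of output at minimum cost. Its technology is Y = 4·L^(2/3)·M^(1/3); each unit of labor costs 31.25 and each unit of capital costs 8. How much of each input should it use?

Cost minimization requires the marginal rate of technical substitution to equal the input-price ratio: MP_L/MP_M = w/r.
Here MP_L/MP_M = (2/3)·(M/L)/(1/3) = 2·(M/L). Setting this equal to 31.25/8 = 3.90625 gives M = 1.953125L.
Substituting into Y = 320: 4·L^(2/3)·(1.953125L)^(1/3) = 320.
Solving, L = 64 and M = 125.

L* = 64, M* = 125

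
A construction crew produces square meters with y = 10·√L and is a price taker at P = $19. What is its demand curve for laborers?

MP_L = (1/2)·10·L^(-1/2) = 5·L^(-1/2).
Setting P·MP_L = w: 95·L^(-1/2) = w.
Solving for L: L^(-1/2) = w/95, so L = (95/w)^(2).

L(w) = 9025/w²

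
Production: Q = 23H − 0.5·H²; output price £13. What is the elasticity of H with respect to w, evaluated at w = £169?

From P·MP_H = w with MP_H = 23 − H, labor demand is H(w) = 23 − w/13.
dH/dw = −1/(13) = -1/13.
At w = 169, H = 10, so ε = (dH/dw)·(w/H) = (-1/13)·(169/10) = -1.3.

ε = -1.3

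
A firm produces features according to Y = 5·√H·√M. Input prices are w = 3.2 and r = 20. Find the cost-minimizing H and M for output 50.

H* = 25, M* = 4

Cost minimization requires the marginal rate of technical substitution to equal the input-price ratio: MP_H/MP_M = w/r.
Here MP_H/MP_M = (1/2)·(M/H)/(1/2) = (M/H). Setting this equal to 3.2/20 = 0.16 gives M = 0.16H.
Substituting into Y = 50: 5·H^(1/2)·(0.16H)^(1/2) = 50.
Solving, H = 25 and M = 4.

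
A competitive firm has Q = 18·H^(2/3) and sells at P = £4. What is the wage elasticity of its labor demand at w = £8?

MP_H = (2/3)·18·H^(-1/3), so P·MP_H = w gives 48·H^(-1/3) = w.
Solving, H(w) = (48/w)^(3). This is a constant-elasticity form: H ∝ w^(−3), so ε = −3.

ε = -3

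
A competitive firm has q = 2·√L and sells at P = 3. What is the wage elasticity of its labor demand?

ε = -2

MP_L = (1/2)·2·L^(-1/2), so P·MP_L = w gives 3·L^(-1/2) = w.
Solving, L(w) = (3/w)^(2). This is a constant-elasticity form: L ∝ w^(−2), so ε = −2.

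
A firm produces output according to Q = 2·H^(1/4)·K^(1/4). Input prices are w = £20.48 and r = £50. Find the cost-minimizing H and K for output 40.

Cost minimization requires the marginal rate of technical substitution to equal the input-price ratio: MP_H/MP_K = w/r.
Here MP_H/MP_K = (1/4)·(K/H)/(1/4) = (K/H). Setting this equal to 20.48/50 = 0.4096 gives K = 0.4096H.
Substituting into Q = 40: 2·H^(1/4)·(0.4096H)^(1/4) = 40.
Solving, H = 625 and K = 256.

H* = 625, K* = 256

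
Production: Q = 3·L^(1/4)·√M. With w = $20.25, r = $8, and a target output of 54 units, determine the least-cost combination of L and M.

L* = 16, M* = 81

Cost minimization requires the marginal rate of technical substitution to equal the input-price ratio: MP_L/MP_M = w/r.
Here MP_L/MP_M = (1/4)·(M/L)/(1/2) = 0.5·(M/L). Setting this equal to 20.25/8 = 2.53125 gives M = 5.0625L.
Substituting into Q = 54: 3·L^(1/4)·(5.0625L)^(1/2) = 54.
Solving, L = 16 and M = 81.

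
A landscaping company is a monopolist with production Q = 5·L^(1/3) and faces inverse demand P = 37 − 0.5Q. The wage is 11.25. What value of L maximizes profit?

L* = 8

Marginal revenue from the inverse demand is MR = 37 − Q.
The marginal product is MP_L = (5/3)·L^(-2/3).
A monopolist hires until marginal revenue product equals the wage: MR·MP_L = w.
At L, Q = 5·L^(1/3). Substituting and solving: (37 − 5·L^(1/3))·(5/3)·L^(-2/3) = 11.25 gives L = 8.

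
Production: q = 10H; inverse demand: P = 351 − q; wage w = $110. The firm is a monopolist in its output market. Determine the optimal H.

H* = 17

Marginal revenue from the inverse demand is MR = 351 − 2q.
The marginal product is MP_H = 10.
A monopolist hires until marginal revenue product equals the wage: MR·MP_H = w.
(351 − 20H)·10 = 110, so H = 17.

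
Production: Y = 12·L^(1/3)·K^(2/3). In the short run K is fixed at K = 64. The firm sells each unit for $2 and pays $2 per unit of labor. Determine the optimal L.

L* = 512

With K = 64, MP_L = (1/3)·12·L^(-2/3)·64^(2/3) = 64·L^(-2/3).
Profit maximization for a price taker requires P·MP_L = w: 2·64·L^(-2/3) = 2.
So L^(-2/3) = 0.015625, which gives L = 512.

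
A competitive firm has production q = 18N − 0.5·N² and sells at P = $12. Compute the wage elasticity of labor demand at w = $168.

From P·MP_N = w with MP_N = 18 − N, labor demand is N(w) = 18 − w/12.
dN/dw = −1/(12) = -1/12.
At w = 168, N = 4, so ε = (dN/dw)·(w/N) = (-1/12)·(168/4) = -3.5.

ε = -3.5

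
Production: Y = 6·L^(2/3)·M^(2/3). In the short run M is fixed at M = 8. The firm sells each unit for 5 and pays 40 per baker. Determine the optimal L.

With M = 8, MP_L = (2/3)·6·L^(-1/3)·8^(2/3) = 16·L^(-1/3).
Profit maximization for a price taker requires P·MP_L = w: 5·16·L^(-1/3) = 40.
So L^(-1/3) = 0.5, which gives L = 8.

L* = 8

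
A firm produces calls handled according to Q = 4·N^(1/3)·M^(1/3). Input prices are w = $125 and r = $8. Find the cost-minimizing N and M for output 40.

N* = 8, M* = 125

Cost minimization requires the marginal rate of technical substitution to equal the input-price ratio: MP_N/MP_M = w/r.
Here MP_N/MP_M = (1/3)·(M/N)/(1/3) = (M/N). Setting this equal to 125/8 = 15.625 gives M = 15.625N.
Substituting into Q = 40: 4·N^(1/3)·(15.625N)^(1/3) = 40.
Solving, N = 8 and M = 125.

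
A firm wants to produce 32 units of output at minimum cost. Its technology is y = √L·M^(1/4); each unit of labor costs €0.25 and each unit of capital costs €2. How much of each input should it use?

L* = 256, M* = 16

Cost minimization requires the marginal rate of technical substitution to equal the input-price ratio: MP_L/MP_M = w/r.
Here MP_L/MP_M = (1/2)·(M/L)/(1/4) = 2·(M/L). Setting this equal to 0.25/2 = 0.125 gives M = 0.0625L.
Substituting into y = 32: L^(1/2)·(0.0625L)^(1/4) = 32.
Solving, L = 256 and M = 16.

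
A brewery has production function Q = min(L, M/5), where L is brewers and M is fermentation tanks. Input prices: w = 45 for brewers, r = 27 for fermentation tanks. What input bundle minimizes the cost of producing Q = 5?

L* = 5, M* = 25

With a fixed-proportions technology, the cost-minimizing bundle uses no slack in either input: L = M/5 = Q.
So L = 5 and M = 5·5 = 25.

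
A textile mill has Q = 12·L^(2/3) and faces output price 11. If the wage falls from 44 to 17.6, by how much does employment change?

From P·MP_L = w with MP_L = 8·L^(-1/3), the labor demand is L(w) = (88/w)^(3).
At w = 44: L = 8. At w = 17.6: L = 125.
ΔL = 125 − 8 = 117.

ΔL = 117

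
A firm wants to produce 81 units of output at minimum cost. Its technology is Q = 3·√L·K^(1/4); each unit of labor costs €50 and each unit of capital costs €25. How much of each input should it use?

Cost minimization requires the marginal rate of technical substitution to equal the input-price ratio: MP_L/MP_K = w/r.
Here MP_L/MP_K = (1/2)·(K/L)/(1/4) = 2·(K/L). Setting this equal to 50/25 = 2 gives K = L.
Substituting into Q = 81: 3·L^(1/2)·(L)^(1/4) = 81.
Solving, L = 81 and K = 81.

L* = 81, K* = 81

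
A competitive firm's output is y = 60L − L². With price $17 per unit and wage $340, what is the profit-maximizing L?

The marginal product of L is MP_L = 60 − 2L.
A price-taking firm hires until the value of the marginal product equals the wage: P·MP_L = w, so 17·(60 − 2L) = 340.
Then 60 − 2L = 20, giving L = 20.

L* = 20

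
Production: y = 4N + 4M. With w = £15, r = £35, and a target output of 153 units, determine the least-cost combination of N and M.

N* = 38.25, M* = 0

The inputs are perfect substitutes, so the firm uses whichever has the lower cost per unit of output.
Cost per unit of output via N is w/4 = 3.75; via M it is r/4 = 8.75. N is cheaper.
Producing y = 153 with N alone: N = 38.25, M = 0.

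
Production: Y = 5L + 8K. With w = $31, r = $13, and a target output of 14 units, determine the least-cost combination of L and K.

L* = 0, K* = 1.75

The inputs are perfect substitutes, so the firm uses whichever has the lower cost per unit of output.
Cost per unit of output via L is w/5 = 6.2; via K it is r/8 = 1.625. K is cheaper.
Producing Y = 14 with K alone: L = 0, K = 1.75.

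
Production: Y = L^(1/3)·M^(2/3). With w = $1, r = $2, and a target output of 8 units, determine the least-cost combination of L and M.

Cost minimization requires the marginal rate of technical substitution to equal the input-price ratio: MP_L/MP_M = w/r.
Here MP_L/MP_M = (1/3)·(M/L)/(2/3) = 0.5·(M/L). Setting this equal to 1/2 = 0.5 gives M = L.
Substituting into Y = 8: L^(1/3)·(L)^(2/3) = 8.
Solving, L = 8 and M = 8.

L* = 8, M* = 8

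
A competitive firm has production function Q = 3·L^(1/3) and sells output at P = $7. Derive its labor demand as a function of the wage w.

L(w) = (7/w)^(3/2)

MP_L = (1/3)·3·L^(-2/3) = L^(-2/3).
Setting P·MP_L = w: 7·L^(-2/3) = w.
Solving for L: L^(-2/3) = w/7, so L = (7/w)^(3/2).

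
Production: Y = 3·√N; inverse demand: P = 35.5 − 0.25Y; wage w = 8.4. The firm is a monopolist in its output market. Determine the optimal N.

Marginal revenue from the inverse demand is MR = 35.5 − 0.5Y.
The marginal product is MP_N = 1.5·N^(-1/2).
A monopolist hires until marginal revenue product equals the wage: MR·MP_N = w.
At N, Y = 3·√N. Substituting and solving: (35.5 − 1.5·√N)·1.5·N^(-1/2) = 8.4 gives N = 25.

N* = 25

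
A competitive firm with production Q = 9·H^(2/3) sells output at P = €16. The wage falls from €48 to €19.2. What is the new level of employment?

From P·MP_H = w with MP_H = 6·H^(-1/3), the labor demand is H(w) = (96/w)^(3).
At w = 48: H = 8. At w = 19.2: H = 125.

H* = 125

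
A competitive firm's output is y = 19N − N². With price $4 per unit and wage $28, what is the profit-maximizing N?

The marginal product of N is MP_N = 19 − 2N.
A price-taking firm hires until the value of the marginal product equals the wage: P·MP_N = w, so 4·(19 − 2N) = 28.
Then 19 − 2N = 7, giving N = 6.

N* = 6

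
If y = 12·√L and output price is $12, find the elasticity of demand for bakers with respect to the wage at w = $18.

ε = -2

MP_L = (1/2)·12·L^(-1/2), so P·MP_L = w gives 72·L^(-1/2) = w.
Solving, L(w) = (72/w)^(2). This is a constant-elasticity form: L ∝ w^(−2), so ε = −2.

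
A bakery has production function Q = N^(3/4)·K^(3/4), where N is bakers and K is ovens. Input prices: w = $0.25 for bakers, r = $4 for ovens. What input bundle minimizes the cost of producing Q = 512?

N* = 256, K* = 16

Cost minimization requires the marginal rate of technical substitution to equal the input-price ratio: MP_N/MP_K = w/r.
Here MP_N/MP_K = (3/4)·(K/N)/(3/4) = (K/N). Setting this equal to 0.25/4 = 0.0625 gives K = 0.0625N.
Substituting into Q = 512: N^(3/4)·(0.0625N)^(3/4) = 512.
Solving, N = 256 and K = 16.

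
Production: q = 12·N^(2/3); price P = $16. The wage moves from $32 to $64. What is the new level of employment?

From P·MP_N = w with MP_N = 8·N^(-1/3), the labor demand is N(w) = (128/w)^(3).
At w = 32: N = 64. At w = 64: N = 8.

N* = 8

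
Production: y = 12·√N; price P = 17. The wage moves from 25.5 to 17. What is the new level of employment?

N* = 36

From P·MP_N = w with MP_N = 6·N^(-1/2), the labor demand is N(w) = (102/w)^(2).
At w = 25.5: N = 16. At w = 17: N = 36.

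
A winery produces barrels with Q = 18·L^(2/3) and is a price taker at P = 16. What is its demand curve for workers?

L(w) = 7077888/w³

MP_L = (2/3)·18·L^(-1/3) = 12·L^(-1/3).
Setting P·MP_L = w: 192·L^(-1/3) = w.
Solving for L: L^(-1/3) = w/192, so L = (192/w)^(3).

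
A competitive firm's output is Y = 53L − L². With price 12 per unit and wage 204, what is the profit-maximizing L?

The marginal product of L is MP_L = 53 − 2L.
A price-taking firm hires until the value of the marginal product equals the wage: P·MP_L = w, so 12·(53 − 2L) = 204.
Then 53 − 2L = 17, giving L = 18.

L* = 18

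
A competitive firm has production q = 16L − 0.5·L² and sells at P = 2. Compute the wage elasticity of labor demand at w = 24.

From P·MP_L = w with MP_L = 16 − L, labor demand is L(w) = 16 − w/2.
dL/dw = −1/(2) = -0.5.
At w = 24, L = 4, so ε = (dL/dw)·(w/L) = (-0.5)·(24/4) = -3.

ε = -3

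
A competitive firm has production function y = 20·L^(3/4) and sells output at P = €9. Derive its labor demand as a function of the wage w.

L(w) = (135/w)^(4)

MP_L = (3/4)·20·L^(-1/4) = 15·L^(-1/4).
Setting P·MP_L = w: 135·L^(-1/4) = w.
Solving for L: L^(-1/4) = w/135, so L = (135/w)^(4).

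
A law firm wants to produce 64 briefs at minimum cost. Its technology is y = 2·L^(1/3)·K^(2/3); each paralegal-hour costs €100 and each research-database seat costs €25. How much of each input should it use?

L* = 8, K* = 64

Cost minimization requires the marginal rate of technical substitution to equal the input-price ratio: MP_L/MP_K = w/r.
Here MP_L/MP_K = (1/3)·(K/L)/(2/3) = 0.5·(K/L). Setting this equal to 100/25 = 4 gives K = 8L.
Substituting into y = 64: 2·L^(1/3)·(8L)^(2/3) = 64.
Solving, L = 8 and K = 64.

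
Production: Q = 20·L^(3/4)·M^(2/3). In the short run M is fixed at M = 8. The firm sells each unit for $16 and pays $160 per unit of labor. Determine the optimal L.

With M = 8, MP_L = (3/4)·20·L^(-1/4)·8^(2/3) = 60·L^(-1/4).
Profit maximization for a price taker requires P·MP_L = w: 16·60·L^(-1/4) = 160.
So L^(-1/4) = 1/6, which gives L = 1296.

L* = 1296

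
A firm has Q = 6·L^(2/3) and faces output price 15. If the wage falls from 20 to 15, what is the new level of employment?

L* = 64

From P·MP_L = w with MP_L = 4·L^(-1/3), the labor demand is L(w) = (60/w)^(3).
At w = 20: L = 27. At w = 15: L = 64.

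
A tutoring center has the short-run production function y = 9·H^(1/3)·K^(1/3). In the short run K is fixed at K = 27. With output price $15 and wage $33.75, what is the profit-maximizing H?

With K = 27, MP_H = (1/3)·9·H^(-2/3)·27^(1/3) = 9·H^(-2/3).
Profit maximization for a price taker requires P·MP_H = w: 15·9·H^(-2/3) = 33.75.
So H^(-2/3) = 0.25, which gives H = 8.

H* = 8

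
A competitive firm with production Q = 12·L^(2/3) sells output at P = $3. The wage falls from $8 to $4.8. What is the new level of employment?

From P·MP_L = w with MP_L = 8·L^(-1/3), the labor demand is L(w) = (24/w)^(3).
At w = 8: L = 27. At w = 4.8: L = 125.

L* = 125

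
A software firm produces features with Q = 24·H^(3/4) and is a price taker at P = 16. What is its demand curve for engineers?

H(w) = (288/w)^(4)

MP_H = (3/4)·24·H^(-1/4) = 18·H^(-1/4).
Setting P·MP_H = w: 288·H^(-1/4) = w.
Solving for H: H^(-1/4) = w/288, so H = (288/w)^(4).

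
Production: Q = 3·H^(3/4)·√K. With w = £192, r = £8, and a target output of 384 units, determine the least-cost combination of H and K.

Cost minimization requires the marginal rate of technical substitution to equal the input-price ratio: MP_H/MP_K = w/r.
Here MP_H/MP_K = (3/4)·(K/H)/(1/2) = 1.5·(K/H). Setting this equal to 192/8 = 24 gives K = 16H.
Substituting into Q = 384: 3·H^(3/4)·(16H)^(1/2) = 384.
Solving, H = 16 and K = 256.

H* = 16, K* = 256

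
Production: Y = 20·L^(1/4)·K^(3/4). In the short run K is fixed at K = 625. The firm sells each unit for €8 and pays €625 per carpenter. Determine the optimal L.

L* = 16

With K = 625, MP_L = (1/4)·20·L^(-3/4)·625^(3/4) = 625·L^(-3/4).
Profit maximization for a price taker requires P·MP_L = w: 8·625·L^(-3/4) = 625.
So L^(-3/4) = 0.125, which gives L = 16.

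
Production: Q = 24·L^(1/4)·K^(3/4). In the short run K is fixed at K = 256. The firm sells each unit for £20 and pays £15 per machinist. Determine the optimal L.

L* = 4096

With K = 256, MP_L = (1/4)·24·L^(-3/4)·256^(3/4) = 384·L^(-3/4).
Profit maximization for a price taker requires P·MP_L = w: 20·384·L^(-3/4) = 15.
So L^(-3/4) = 0.001953125, which gives L = 4096.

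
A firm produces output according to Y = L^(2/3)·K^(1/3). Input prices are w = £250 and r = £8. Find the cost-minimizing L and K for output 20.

Cost minimization requires the marginal rate of technical substitution to equal the input-price ratio: MP_L/MP_K = w/r.
Here MP_L/MP_K = (2/3)·(K/L)/(1/3) = 2·(K/L). Setting this equal to 250/8 = 31.25 gives K = 15.625L.
Substituting into Y = 20: L^(2/3)·(15.625L)^(1/3) = 20.
Solving, L = 8 and K = 125.

L* = 8, K* = 125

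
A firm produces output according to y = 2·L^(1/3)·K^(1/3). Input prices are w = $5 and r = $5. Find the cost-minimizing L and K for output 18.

Cost minimization requires the marginal rate of technical substitution to equal the input-price ratio: MP_L/MP_K = w/r.
Here MP_L/MP_K = (1/3)·(K/L)/(1/3) = (K/L). Setting this equal to 5/5 = 1 gives K = L.
Substituting into y = 18: 2·L^(1/3)·(L)^(1/3) = 18.
Solving, L = 27 and K = 27.

L* = 27, K* = 27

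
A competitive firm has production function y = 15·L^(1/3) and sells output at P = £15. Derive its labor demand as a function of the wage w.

MP_L = (1/3)·15·L^(-2/3) = 5·L^(-2/3).
Setting P·MP_L = w: 75·L^(-2/3) = w.
Solving for L: L^(-2/3) = w/75, so L = (75/w)^(3/2).

L(w) = (75/w)^(3/2)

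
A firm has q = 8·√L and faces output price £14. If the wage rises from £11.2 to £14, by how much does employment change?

From P·MP_L = w with MP_L = 4·L^(-1/2), the labor demand is L(w) = (56/w)^(2).
At w = 11.2: L = 25. At w = 14: L = 16.
ΔL = 16 − 25 = -9.

ΔL = -9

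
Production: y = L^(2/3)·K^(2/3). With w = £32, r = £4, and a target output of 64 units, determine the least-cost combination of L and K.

L* = 8, K* = 64

Cost minimization requires the marginal rate of technical substitution to equal the input-price ratio: MP_L/MP_K = w/r.
Here MP_L/MP_K = (2/3)·(K/L)/(2/3) = (K/L). Setting this equal to 32/4 = 8 gives K = 8L.
Substituting into y = 64: L^(2/3)·(8L)^(2/3) = 64.
Solving, L = 8 and K = 64.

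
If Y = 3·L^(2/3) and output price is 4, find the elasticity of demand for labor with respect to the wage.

ε = -3

MP_L = (2/3)·3·L^(-1/3), so P·MP_L = w gives 8·L^(-1/3) = w.
Solving, L(w) = (8/w)^(3). This is a constant-elasticity form: L ∝ w^(−3), so ε = −3.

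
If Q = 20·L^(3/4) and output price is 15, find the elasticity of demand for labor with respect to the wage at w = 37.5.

ε = -4

MP_L = (3/4)·20·L^(-1/4), so P·MP_L = w gives 225·L^(-1/4) = w.
Solving, L(w) = (225/w)^(4). This is a constant-elasticity form: L ∝ w^(−4), so ε = −4.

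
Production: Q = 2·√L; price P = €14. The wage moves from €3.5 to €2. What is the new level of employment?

From P·MP_L = w with MP_L = L^(-1/2), the labor demand is L(w) = (14/w)^(2).
At w = 3.5: L = 16. At w = 2: L = 49.

L* = 49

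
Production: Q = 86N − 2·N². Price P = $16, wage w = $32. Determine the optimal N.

N* = 21

The marginal product of N is MP_N = 86 − 4N.
A price-taking firm hires until the value of the marginal product equals the wage: P·MP_N = w, so 16·(86 − 4N) = 32.
Then 86 − 4N = 2, giving N = 21.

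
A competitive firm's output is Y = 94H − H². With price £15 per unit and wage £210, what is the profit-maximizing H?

The marginal product of H is MP_H = 94 − 2H.
A price-taking firm hires until the value of the marginal product equals the wage: P·MP_H = w, so 15·(94 − 2H) = 210.
Then 94 − 2H = 14, giving H = 40.

H* = 40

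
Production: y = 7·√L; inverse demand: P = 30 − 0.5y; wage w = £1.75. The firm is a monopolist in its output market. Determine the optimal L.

L* = 16

Marginal revenue from the inverse demand is MR = 30 − y.
The marginal product is MP_L = 3.5·L^(-1/2).
A monopolist hires until marginal revenue product equals the wage: MR·MP_L = w.
At L, y = 7·√L. Substituting and solving: (30 − 7·√L)·3.5·L^(-1/2) = 1.75 gives L = 16.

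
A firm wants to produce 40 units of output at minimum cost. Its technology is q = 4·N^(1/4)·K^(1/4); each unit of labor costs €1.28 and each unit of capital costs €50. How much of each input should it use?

N* = 625, K* = 16

Cost minimization requires the marginal rate of technical substitution to equal the input-price ratio: MP_N/MP_K = w/r.
Here MP_N/MP_K = (1/4)·(K/N)/(1/4) = (K/N). Setting this equal to 1.28/50 = 0.0256 gives K = 0.0256N.
Substituting into q = 40: 4·N^(1/4)·(0.0256N)^(1/4) = 40.
Solving, N = 625 and K = 16.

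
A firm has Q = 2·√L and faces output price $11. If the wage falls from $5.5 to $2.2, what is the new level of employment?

From P·MP_L = w with MP_L = L^(-1/2), the labor demand is L(w) = (11/w)^(2).
At w = 5.5: L = 4. At w = 2.2: L = 25.

L* = 25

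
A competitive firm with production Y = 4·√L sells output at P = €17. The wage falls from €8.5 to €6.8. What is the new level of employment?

From P·MP_L = w with MP_L = 2·L^(-1/2), the labor demand is L(w) = (34/w)^(2).
At w = 8.5: L = 16. At w = 6.8: L = 25.

L* = 25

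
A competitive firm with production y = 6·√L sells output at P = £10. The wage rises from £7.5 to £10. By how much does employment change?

From P·MP_L = w with MP_L = 3·L^(-1/2), the labor demand is L(w) = (30/w)^(2).
At w = 7.5: L = 16. At w = 10: L = 9.
ΔL = 9 − 16 = -7.

ΔL = -7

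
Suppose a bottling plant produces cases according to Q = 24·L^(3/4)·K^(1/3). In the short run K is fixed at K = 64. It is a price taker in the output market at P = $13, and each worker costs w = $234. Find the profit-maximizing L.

L* = 256

With K = 64, MP_L = (3/4)·24·L^(-1/4)·64^(1/3) = 72·L^(-1/4).
Profit maximization for a price taker requires P·MP_L = w: 13·72·L^(-1/4) = 234.
So L^(-1/4) = 0.25, which gives L = 256.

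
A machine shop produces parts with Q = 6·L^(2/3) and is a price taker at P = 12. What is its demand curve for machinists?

L(w) = 110592/w³

MP_L = (2/3)·6·L^(-1/3) = 4·L^(-1/3).
Setting P·MP_L = w: 48·L^(-1/3) = w.
Solving for L: L^(-1/3) = w/48, so L = (48/w)^(3).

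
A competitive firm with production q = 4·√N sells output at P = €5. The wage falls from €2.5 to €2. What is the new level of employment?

From P·MP_N = w with MP_N = 2·N^(-1/2), the labor demand is N(w) = (10/w)^(2).
At w = 2.5: N = 16. At w = 2: N = 25.

N* = 25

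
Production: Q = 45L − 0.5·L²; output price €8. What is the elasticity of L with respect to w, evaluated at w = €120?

From P·MP_L = w with MP_L = 45 − L, labor demand is L(w) = 45 − w/8.
dL/dw = −1/(8) = -0.125.
At w = 120, L = 30, so ε = (dL/dw)·(w/L) = (-0.125)·(120/30) = -0.5.

ε = -0.5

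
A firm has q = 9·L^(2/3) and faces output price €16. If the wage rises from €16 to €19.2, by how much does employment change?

ΔL = -91

From P·MP_L = w with MP_L = 6·L^(-1/3), the labor demand is L(w) = (96/w)^(3).
At w = 16: L = 216. At w = 19.2: L = 125.
ΔL = 125 − 216 = -91.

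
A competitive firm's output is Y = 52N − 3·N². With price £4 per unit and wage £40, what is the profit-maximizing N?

N* = 7

The marginal product of N is MP_N = 52 − 6N.
A price-taking firm hires until the value of the marginal product equals the wage: P·MP_N = w, so 4·(52 − 6N) = 40.
Then 52 − 6N = 10, giving N = 7.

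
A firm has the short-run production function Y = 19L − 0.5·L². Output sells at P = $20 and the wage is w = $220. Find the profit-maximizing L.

The marginal product of L is MP_L = 19 − L.
A price-taking firm hires until the value of the marginal product equals the wage: P·MP_L = w, so 20·(19 − L) = 220.
Then 19 − L = 11, giving L = 8.

L* = 8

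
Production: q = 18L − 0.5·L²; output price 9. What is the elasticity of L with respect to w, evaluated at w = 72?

ε = -0.8

From P·MP_L = w with MP_L = 18 − L, labor demand is L(w) = 18 − w/9.
dL/dw = −1/(9) = -1/9.
At w = 72, L = 10, so ε = (dL/dw)·(w/L) = (-1/9)·(72/10) = -0.8.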